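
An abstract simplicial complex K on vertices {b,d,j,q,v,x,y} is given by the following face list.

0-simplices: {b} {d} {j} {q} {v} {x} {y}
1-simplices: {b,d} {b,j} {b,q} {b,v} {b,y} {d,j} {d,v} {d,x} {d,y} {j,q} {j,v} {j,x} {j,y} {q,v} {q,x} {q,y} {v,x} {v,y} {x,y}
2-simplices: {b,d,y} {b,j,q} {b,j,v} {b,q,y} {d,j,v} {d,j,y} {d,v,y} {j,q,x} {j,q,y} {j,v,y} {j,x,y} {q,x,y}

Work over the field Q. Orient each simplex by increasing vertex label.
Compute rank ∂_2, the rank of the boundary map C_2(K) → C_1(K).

n_0=7 n_1=19 n_2=12  [Q]
∂1: piv[bd,bj,bq,bv,by,dx] rk=6  ker:dj,dv,dy,jq,jv,jx,jy,qv,qx,qy,vx,vy,xy
∂2: piv[bdy,bjq,bjv,bqy,djv,djy,dvy,jqx,jqy,jxy] rk=10  ker:jvy,qxy
rk∂_2=10

rank∂_2=10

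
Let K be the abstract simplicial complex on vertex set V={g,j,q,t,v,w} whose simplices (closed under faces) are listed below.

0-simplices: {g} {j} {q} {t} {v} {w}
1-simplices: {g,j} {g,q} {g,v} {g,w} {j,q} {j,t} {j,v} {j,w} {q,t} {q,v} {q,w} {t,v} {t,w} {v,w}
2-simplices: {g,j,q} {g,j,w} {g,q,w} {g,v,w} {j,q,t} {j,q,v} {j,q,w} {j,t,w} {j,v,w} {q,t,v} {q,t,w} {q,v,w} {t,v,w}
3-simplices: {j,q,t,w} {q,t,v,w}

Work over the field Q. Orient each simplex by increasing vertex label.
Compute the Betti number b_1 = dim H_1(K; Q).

b_1=0

n_0=6 n_1=14 n_2=13 n_3=2  [Q]
∂1: piv[gj,gq,gv,gw,jt] rk=5  ker:jq,jv,jw,qt,qv,qw,tv,tw,vw
∂2: piv[gjq,gjw,gqw,gvw,jqt,jqv,jtw,jvw,qtv] rk=9  ker:jqw,qtw,qvw,tvw
∂3: piv[jqtw,qtvw] rk=2
b_1=(14−5)−9=0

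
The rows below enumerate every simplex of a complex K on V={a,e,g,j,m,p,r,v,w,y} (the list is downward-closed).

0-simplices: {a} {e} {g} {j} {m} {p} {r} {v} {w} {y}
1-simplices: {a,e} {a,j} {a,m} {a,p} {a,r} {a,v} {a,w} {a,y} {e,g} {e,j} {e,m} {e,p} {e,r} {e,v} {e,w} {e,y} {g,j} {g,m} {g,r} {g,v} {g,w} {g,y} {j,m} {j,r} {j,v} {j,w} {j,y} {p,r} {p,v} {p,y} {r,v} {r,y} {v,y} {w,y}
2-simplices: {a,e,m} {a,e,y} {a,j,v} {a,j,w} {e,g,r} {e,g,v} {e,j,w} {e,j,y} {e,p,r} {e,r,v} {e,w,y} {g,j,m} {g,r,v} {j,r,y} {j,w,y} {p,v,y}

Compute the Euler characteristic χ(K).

χ(K)=-8

n_0=10 n_1=34 n_2=16
χ=+10−34+16=-8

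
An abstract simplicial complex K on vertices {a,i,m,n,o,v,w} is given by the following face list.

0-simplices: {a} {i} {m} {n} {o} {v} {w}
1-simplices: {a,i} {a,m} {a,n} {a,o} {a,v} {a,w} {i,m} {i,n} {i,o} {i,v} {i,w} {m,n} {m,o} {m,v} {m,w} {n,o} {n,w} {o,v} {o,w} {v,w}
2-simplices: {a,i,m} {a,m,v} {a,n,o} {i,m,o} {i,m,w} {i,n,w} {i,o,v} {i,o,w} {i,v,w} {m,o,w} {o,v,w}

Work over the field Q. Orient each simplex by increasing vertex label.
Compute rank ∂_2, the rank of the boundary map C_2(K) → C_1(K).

n_0=7 n_1=20 n_2=11  [Q]
∂1: piv[ai,am,an,ao,av,aw] rk=6  ker:im,in,io,iv,iw,mn,mo,mv,mw,no,nw,ov,ow,vw
∂2: piv[aim,amv,ano,imo,imw,inw,iov,iow,ivw] rk=9  ker:mow,ovw
rk∂_2=9

rank∂_2=9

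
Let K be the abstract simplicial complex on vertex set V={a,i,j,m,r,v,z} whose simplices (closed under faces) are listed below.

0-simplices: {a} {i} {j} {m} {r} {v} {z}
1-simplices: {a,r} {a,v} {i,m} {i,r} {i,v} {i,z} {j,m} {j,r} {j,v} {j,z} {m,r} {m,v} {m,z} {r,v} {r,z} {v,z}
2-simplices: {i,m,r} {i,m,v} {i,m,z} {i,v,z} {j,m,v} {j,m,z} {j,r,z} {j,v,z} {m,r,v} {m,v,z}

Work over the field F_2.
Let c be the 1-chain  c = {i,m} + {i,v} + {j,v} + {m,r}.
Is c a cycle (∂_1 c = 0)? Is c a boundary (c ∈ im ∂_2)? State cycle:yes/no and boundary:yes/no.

n_0=7 n_1=16 n_2=10  [Z2]
∂1: piv[ar,av,im,ir,iz,jm] rk=6  ker:iv,jr,jv,jz,mr,mv,mz,rv,rz,vz
∂2: piv[imr,imv,imz,ivz,jmv,jmz,jrz,mrv] rk=8  ker:jvz,mvz
∂1c = {j} + {r}

cycle:no boundary:no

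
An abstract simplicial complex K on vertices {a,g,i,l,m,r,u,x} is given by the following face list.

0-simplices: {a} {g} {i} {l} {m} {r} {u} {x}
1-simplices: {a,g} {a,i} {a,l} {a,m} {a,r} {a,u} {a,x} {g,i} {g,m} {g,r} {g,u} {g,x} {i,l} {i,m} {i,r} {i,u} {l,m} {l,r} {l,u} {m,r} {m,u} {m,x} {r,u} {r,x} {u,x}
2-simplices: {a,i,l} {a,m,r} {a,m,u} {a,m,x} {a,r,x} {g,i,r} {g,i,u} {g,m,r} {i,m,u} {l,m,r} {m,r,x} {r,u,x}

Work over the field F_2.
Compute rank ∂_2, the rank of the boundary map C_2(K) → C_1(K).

rank∂_2=11

n_0=8 n_1=25 n_2=12  [Z2]
∂1: piv[ag,ai,al,am,ar,au,ax] rk=7  ker:gi,gm,gr,gu,gx,il,im,ir,iu,lm,lr,lu,mr,mu,mx,ru,rx,ux
∂2: piv[ail,amr,amu,amx,arx,gir,giu,gmr,imu,lmr,rux] rk=11  ker:mrx
rk∂_2=11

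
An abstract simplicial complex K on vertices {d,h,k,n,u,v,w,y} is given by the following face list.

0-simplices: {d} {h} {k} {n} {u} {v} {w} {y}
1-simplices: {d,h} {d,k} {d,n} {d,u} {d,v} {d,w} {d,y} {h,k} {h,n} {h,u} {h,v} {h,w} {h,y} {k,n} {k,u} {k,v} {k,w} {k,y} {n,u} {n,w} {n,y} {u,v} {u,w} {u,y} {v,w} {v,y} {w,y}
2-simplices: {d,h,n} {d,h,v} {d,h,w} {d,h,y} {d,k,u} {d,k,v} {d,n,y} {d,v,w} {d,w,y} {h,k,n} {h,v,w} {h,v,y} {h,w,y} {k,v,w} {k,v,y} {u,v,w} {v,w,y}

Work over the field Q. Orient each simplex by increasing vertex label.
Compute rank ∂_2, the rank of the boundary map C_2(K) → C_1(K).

n_0=8 n_1=27 n_2=17  [Q]
∂1: piv[dh,dk,dn,du,dv,dw,dy] rk=7  ker:hk,hn,hu,hv,hw,hy,kn,ku,kv,kw,ky,nu,nw,ny,uv,uw,uy,vw,vy,wy
∂2: piv[dhn,dhv,dhw,dhy,dku,dkv,dny,dvw,dwy,hkn,hvy,kvw,kvy,uvw] rk=14  ker:hvw,hwy,vwy
rk∂_2=14

rank∂_2=14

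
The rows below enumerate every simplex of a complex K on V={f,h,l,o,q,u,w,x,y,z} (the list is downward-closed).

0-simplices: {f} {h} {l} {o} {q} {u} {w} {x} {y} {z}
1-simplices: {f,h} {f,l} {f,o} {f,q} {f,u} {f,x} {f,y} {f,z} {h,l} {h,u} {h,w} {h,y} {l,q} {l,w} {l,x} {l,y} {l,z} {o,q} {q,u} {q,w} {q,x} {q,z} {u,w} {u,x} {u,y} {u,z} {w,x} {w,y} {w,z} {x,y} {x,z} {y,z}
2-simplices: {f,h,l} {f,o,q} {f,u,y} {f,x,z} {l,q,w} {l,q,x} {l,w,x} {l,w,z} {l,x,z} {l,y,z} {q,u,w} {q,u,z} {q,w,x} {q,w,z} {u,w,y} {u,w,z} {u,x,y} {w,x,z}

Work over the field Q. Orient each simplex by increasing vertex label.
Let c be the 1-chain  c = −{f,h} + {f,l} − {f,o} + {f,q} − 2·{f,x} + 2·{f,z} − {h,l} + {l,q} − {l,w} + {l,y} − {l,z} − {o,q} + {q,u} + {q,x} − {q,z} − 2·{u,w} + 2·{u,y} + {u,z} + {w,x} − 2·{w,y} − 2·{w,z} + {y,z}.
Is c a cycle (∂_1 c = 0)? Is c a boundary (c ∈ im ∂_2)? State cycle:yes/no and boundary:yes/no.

n_0=10 n_1=32 n_2=18  [Q]
∂1: piv[fh,fl,fo,fq,fu,fx,fy,fz,hw] rk=9  ker:hl,hu,hy,lq,lw,lx,ly,lz,oq,qu,qw,qx,qz,uw,ux,uy,uz,wx,wy,wz,xy,xz,yz
∂2: piv[fhl,foq,fuy,fxz,lqw,lqx,lwx,lwz,lxz,lyz,quw,quz,qwz,uwy,uxy] rk=15  ker:qwx,uwz,wxz
∂1c = 0
c vs im∂2: reduces to 0 ⇒ boundary

cycle:yes boundary:yes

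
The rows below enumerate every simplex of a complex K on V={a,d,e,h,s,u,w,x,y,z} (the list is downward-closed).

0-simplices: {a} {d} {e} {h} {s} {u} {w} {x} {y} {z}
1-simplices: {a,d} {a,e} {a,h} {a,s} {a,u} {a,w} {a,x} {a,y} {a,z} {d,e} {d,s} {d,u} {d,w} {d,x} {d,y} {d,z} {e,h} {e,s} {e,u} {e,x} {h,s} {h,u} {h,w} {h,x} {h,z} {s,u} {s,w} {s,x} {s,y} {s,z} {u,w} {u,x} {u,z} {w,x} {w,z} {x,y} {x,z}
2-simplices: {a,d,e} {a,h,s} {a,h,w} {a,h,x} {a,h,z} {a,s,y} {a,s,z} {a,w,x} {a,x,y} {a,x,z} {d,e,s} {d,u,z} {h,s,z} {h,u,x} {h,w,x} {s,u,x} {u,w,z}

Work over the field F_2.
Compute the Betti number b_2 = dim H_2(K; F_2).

n_0=10 n_1=37 n_2=17  [Z2]
∂1: piv[ad,ae,ah,as,au,aw,ax,ay,az] rk=9  ker:de,ds,du,dw,dx,dy,dz,eh,es,eu,ex,hs,hu,hw,hx,hz,su,sw,sx,sy,sz,uw,ux,uz,wx,wz,xy,xz
∂2: piv[ade,ahs,ahw,ahx,ahz,asy,asz,awx,axy,axz,des,duz,hux,sux,uwz] rk=15  ker:hsz,hwx
b_2=(17−15)−0=2

b_2=2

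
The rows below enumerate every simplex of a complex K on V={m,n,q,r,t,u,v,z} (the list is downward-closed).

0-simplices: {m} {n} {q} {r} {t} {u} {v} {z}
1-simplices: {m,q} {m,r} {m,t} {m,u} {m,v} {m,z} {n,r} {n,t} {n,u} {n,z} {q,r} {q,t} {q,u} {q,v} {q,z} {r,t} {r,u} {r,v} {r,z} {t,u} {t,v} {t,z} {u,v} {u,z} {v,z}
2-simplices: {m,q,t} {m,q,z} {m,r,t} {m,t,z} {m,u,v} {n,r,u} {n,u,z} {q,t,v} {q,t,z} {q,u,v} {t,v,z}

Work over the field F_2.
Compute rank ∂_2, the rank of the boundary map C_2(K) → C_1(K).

rank∂_2=10

n_0=8 n_1=25 n_2=11  [Z2]
∂1: piv[mq,mr,mt,mu,mv,mz,nr] rk=7  ker:nt,nu,nz,qr,qt,qu,qv,qz,rt,ru,rv,rz,tu,tv,tz,uv,uz,vz
∂2: piv[mqt,mqz,mrt,mtz,muv,nru,nuz,qtv,quv,tvz] rk=10  ker:qtz
rk∂_2=10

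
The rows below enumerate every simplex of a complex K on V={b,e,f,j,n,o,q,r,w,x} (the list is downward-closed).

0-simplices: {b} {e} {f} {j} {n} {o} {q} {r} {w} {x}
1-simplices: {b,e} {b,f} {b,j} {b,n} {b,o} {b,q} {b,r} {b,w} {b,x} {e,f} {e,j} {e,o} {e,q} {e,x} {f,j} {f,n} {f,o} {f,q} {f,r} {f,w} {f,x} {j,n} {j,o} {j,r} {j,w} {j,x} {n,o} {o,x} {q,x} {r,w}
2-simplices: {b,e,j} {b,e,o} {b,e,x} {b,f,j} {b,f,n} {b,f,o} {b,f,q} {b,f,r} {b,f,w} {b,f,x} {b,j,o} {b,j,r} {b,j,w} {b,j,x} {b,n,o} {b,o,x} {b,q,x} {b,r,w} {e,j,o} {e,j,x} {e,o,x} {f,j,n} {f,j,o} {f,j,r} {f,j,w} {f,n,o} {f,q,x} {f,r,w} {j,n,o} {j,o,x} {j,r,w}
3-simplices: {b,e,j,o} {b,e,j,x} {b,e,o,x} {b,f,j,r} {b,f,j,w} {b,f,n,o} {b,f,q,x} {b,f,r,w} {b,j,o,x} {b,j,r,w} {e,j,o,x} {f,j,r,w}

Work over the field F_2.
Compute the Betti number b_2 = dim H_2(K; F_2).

n_0=10 n_1=30 n_2=31 n_3=12  [Z2]
∂1: piv[be,bf,bj,bn,bo,bq,br,bw,bx] rk=9  ker:ef,ej,eo,eq,ex,fj,fn,fo,fq,fr,fw,fx,jn,jo,jr,jw,jx,no,ox,qx,rw
∂2: piv[bej,beo,bex,bfj,bfn,bfo,bfq,bfr,bfw,bfx,bjo,bjr,bjw,bjx,bno,box,bqx,brw,fjn] rk=19  ker:ejo,ejx,eox,fjo,fjr,fjw,fno,fqx,frw,jno,jox,jrw
∂3: piv[bejo,bejx,beox,bfjr,bfjw,bfno,bfqx,bfrw,bjox,bjrw] rk=10  ker:ejox,fjrw
b_2=(31−19)−10=2

b_2=2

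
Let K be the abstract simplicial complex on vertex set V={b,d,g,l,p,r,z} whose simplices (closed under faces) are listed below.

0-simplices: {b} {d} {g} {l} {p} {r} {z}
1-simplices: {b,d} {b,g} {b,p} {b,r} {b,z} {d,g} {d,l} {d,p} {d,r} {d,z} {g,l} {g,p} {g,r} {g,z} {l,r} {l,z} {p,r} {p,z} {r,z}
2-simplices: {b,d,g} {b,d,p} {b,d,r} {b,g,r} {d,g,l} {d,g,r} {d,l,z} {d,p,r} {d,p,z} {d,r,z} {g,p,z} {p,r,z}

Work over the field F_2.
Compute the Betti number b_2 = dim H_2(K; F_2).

n_0=7 n_1=19 n_2=12  [Z2]
∂1: piv[bd,bg,bp,br,bz,dl] rk=6  ker:dg,dp,dr,dz,gl,gp,gr,gz,lr,lz,pr,pz,rz
∂2: piv[bdg,bdp,bdr,bgr,dgl,dlz,dpr,dpz,drz,gpz] rk=10  ker:dgr,prz
b_2=(12−10)−0=2

b_2=2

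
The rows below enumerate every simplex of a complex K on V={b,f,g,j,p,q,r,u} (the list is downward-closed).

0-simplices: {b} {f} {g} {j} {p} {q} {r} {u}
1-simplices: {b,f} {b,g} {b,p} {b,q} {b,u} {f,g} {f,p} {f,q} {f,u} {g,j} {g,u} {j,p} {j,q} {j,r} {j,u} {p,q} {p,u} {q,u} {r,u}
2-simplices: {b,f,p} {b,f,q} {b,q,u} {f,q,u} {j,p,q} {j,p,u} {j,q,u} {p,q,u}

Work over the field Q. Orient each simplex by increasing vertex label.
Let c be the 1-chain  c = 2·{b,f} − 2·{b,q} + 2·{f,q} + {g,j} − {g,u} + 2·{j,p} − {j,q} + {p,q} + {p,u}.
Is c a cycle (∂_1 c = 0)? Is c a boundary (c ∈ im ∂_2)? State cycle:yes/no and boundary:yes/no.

n_0=8 n_1=19 n_2=8  [Q]
∂1: piv[bf,bg,bp,bq,bu,gj,jr] rk=7  ker:fg,fp,fq,fu,gu,jp,jq,ju,pq,pu,qu,ru
∂2: piv[bfp,bfq,bqu,fqu,jpq,jpu,jqu] rk=7  ker:pqu
∂1c = 0
c vs im∂2: residual ≠ 0 ⇒ not boundary

cycle:yes boundary:no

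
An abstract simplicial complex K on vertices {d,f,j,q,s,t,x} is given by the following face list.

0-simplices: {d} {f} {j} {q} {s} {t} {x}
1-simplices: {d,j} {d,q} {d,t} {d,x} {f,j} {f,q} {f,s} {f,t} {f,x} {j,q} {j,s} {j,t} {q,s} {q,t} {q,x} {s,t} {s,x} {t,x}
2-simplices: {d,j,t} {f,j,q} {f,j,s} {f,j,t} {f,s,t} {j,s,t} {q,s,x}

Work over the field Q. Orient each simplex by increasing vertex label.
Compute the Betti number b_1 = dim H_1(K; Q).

n_0=7 n_1=18 n_2=7  [Q]
∂1: piv[dj,dq,dt,dx,fj,fs] rk=6  ker:fq,ft,fx,jq,js,jt,qs,qt,qx,st,sx,tx
∂2: piv[djt,fjq,fjs,fjt,fst,qsx] rk=6  ker:jst
b_1=(18−6)−6=6

b_1=6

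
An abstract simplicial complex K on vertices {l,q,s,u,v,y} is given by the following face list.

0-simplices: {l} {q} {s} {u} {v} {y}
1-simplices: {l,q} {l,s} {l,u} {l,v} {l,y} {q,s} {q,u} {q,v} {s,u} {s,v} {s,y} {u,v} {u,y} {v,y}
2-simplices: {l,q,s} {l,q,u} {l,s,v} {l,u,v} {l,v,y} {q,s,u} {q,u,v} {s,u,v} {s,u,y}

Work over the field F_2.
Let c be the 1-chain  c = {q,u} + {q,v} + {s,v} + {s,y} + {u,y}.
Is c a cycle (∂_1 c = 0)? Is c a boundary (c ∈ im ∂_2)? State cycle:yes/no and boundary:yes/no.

n_0=6 n_1=14 n_2=9  [Z2]
∂1: piv[lq,ls,lu,lv,ly] rk=5  ker:qs,qu,qv,su,sv,sy,uv,uy,vy
∂2: piv[lqs,lqu,lsv,luv,lvy,qsu,quv,suy] rk=8  ker:suv
∂1c = 0
c vs im∂2: reduces to 0 ⇒ boundary

cycle:yes boundary:yes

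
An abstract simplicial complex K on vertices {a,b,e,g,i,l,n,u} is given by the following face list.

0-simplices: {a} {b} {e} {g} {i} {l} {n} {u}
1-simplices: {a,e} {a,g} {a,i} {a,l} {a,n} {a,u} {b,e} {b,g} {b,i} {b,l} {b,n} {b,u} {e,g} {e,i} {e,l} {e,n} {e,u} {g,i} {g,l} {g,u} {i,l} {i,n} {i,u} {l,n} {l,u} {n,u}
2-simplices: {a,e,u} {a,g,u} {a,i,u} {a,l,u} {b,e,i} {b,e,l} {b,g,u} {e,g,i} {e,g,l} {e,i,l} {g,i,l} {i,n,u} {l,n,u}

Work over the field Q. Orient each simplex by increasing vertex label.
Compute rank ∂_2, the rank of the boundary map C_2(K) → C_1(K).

n_0=8 n_1=26 n_2=13  [Q]
∂1: piv[ae,ag,ai,al,an,au,be] rk=7  ker:bg,bi,bl,bn,bu,eg,ei,el,en,eu,gi,gl,gu,il,in,iu,ln,lu,nu
∂2: piv[aeu,agu,aiu,alu,bei,bel,bgu,egi,egl,eil,inu,lnu] rk=12  ker:gil
rk∂_2=12

rank∂_2=12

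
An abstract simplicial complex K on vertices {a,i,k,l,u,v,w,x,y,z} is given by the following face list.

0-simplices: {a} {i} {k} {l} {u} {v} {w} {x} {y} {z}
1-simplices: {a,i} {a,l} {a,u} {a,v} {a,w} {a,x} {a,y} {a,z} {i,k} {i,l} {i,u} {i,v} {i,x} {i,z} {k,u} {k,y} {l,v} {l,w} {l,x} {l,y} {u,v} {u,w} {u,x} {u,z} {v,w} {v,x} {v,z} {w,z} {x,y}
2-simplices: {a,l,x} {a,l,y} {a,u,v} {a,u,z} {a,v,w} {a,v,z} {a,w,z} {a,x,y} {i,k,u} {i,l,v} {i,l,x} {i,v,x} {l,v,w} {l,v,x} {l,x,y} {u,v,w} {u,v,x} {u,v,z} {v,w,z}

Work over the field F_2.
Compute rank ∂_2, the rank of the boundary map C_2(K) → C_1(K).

n_0=10 n_1=29 n_2=19  [Z2]
∂1: piv[ai,al,au,av,aw,ax,ay,az,ik] rk=9  ker:il,iu,iv,ix,iz,ku,ky,lv,lw,lx,ly,uv,uw,ux,uz,vw,vx,vz,wz,xy
∂2: piv[alx,aly,auv,auz,avw,avz,awz,axy,iku,ilv,ilx,ivx,lvw,uvw,uvx] rk=15  ker:lvx,lxy,uvz,vwz
rk∂_2=15

rank∂_2=15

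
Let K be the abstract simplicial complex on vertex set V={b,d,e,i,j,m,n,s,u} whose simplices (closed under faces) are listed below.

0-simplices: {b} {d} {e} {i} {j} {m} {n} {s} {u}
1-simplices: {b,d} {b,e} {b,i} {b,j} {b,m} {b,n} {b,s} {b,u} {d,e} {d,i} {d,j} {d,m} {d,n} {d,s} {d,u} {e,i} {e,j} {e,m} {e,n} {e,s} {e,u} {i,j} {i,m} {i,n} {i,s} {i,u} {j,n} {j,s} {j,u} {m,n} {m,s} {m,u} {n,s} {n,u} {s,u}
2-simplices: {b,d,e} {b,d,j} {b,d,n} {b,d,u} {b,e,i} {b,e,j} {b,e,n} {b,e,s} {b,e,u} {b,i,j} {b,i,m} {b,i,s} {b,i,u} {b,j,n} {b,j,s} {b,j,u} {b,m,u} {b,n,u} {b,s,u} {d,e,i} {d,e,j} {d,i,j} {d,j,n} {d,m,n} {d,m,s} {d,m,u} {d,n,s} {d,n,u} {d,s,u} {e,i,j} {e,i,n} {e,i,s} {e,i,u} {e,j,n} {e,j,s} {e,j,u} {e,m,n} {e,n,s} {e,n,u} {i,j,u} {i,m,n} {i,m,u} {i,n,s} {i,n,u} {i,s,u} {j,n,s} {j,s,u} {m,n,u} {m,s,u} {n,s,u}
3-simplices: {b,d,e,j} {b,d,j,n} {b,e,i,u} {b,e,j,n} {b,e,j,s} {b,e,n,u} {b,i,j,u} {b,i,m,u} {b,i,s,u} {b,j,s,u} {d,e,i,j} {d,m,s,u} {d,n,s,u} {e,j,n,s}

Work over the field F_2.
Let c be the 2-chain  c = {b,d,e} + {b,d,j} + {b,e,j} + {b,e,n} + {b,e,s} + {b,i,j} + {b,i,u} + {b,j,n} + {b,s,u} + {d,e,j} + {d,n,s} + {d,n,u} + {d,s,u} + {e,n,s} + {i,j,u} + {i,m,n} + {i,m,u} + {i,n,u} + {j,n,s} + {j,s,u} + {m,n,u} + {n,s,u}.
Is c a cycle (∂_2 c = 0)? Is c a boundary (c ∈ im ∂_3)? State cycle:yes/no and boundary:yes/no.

cycle:yes boundary:no

n_0=9 n_1=35 n_2=50 n_3=14  [Z2]
∂1: piv[bd,be,bi,bj,bm,bn,bs,bu] rk=8  ker:de,di,dj,dm,dn,ds,du,ei,ej,em,en,es,eu,ij,im,in,is,iu,jn,js,ju,mn,ms,mu,ns,nu,su
∂2: piv[bde,bdj,bdn,bdu,bei,bej,ben,bes,beu,bij,bim,bis,biu,bjn,bjs,bju,bmu,bnu,bsu,dei,dmn,dms,dmu,dns,dsu,ein,emn] rk=27  ker:dej,dij,djn,dnu,eij,eis,eiu,ejn,ejs,eju,ens,enu,iju,imn,imu,ins,inu,isu,jns,jsu,mnu,msu,nsu
∂3: piv[bdej,bdjn,beiu,bejn,bejs,benu,biju,bimu,bisu,bjsu,deij,dmsu,dnsu,ejns] rk=14
∂2c = 0
c vs im∂3: residual ≠ 0 ⇒ not boundary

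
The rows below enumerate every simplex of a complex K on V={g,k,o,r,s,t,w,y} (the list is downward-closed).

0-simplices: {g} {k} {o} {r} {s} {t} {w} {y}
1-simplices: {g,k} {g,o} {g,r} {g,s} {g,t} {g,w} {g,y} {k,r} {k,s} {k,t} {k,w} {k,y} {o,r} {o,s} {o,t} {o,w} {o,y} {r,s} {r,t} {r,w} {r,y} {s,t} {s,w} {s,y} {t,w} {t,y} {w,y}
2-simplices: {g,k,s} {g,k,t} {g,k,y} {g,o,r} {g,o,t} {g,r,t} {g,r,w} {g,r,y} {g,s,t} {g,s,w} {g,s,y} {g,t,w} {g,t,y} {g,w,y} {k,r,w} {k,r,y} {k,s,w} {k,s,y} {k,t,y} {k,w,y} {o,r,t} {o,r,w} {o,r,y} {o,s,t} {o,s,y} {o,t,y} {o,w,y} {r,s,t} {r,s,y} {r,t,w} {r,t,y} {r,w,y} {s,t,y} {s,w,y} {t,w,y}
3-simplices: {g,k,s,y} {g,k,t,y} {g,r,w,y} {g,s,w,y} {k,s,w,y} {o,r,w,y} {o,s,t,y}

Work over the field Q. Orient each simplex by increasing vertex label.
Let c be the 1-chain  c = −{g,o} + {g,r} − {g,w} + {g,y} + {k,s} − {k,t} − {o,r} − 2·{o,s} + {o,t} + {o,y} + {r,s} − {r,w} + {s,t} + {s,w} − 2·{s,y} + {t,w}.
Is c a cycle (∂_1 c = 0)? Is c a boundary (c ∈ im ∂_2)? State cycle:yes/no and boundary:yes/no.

n_0=8 n_1=27 n_2=35 n_3=7  [Q]
∂1: piv[gk,go,gr,gs,gt,gw,gy] rk=7  ker:kr,ks,kt,kw,ky,or,os,ot,ow,oy,rs,rt,rw,ry,st,sw,sy,tw,ty,wy
∂2: piv[gks,gkt,gky,gor,got,grt,grw,gry,gst,gsw,gsy,gtw,gty,gwy,krw,kry,orw,ory,ost,rst] rk=20  ker:ksw,ksy,kty,kwy,ort,osy,oty,owy,rsy,rtw,rty,rwy,sty,swy,twy
∂3: piv[gksy,gkty,grwy,gswy,kswy,orwy,osty] rk=7
∂1c = 0
c vs im∂2: reduces to 0 ⇒ boundary

cycle:yes boundary:yes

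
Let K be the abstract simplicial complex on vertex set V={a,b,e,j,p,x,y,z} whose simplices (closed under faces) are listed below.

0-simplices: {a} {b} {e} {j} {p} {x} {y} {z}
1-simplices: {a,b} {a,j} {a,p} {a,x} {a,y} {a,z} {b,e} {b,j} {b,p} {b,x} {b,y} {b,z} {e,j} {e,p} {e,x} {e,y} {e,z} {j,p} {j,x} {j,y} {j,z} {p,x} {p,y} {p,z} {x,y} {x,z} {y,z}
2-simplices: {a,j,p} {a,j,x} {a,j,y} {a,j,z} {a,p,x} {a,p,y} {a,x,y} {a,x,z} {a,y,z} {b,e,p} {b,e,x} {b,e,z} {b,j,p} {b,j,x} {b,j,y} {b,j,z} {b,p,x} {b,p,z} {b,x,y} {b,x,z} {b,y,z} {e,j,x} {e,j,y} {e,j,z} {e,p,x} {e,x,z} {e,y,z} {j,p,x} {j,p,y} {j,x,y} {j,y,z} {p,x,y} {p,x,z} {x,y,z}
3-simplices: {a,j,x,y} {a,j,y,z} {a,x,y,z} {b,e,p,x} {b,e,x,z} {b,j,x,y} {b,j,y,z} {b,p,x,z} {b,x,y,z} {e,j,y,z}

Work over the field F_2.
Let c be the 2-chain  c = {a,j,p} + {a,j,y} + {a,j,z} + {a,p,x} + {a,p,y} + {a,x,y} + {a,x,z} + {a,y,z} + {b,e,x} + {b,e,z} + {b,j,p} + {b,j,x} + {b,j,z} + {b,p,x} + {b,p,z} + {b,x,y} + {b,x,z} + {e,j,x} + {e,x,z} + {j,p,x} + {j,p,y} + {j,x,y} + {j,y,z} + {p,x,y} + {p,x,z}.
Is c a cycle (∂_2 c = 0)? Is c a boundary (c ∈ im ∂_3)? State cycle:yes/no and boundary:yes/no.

cycle:no boundary:no

n_0=8 n_1=27 n_2=34 n_3=10  [Z2]
∂1: piv[ab,aj,ap,ax,ay,az,be] rk=7  ker:bj,bp,bx,by,bz,ej,ep,ex,ey,ez,jp,jx,jy,jz,px,py,pz,xy,xz,yz
∂2: piv[ajp,ajx,ajy,ajz,apx,apy,axy,axz,ayz,bep,bex,bez,bjp,bjx,bjy,bjz,bpz,ejx,ejy] rk=19  ker:bpx,bxy,bxz,byz,ejz,epx,exz,eyz,jpx,jpy,jxy,jyz,pxy,pxz,xyz
∂3: piv[ajxy,ajyz,axyz,bepx,bexz,bjxy,bjyz,bpxz,bxyz,ejyz] rk=10
∂2c = {a,j} + {a,p} + {a,x} + {a,z} + {b,j} + {b,p} + {b,x} + {b,y} + {e,j} + {e,x} + {j,z} + {p,x} + {p,y}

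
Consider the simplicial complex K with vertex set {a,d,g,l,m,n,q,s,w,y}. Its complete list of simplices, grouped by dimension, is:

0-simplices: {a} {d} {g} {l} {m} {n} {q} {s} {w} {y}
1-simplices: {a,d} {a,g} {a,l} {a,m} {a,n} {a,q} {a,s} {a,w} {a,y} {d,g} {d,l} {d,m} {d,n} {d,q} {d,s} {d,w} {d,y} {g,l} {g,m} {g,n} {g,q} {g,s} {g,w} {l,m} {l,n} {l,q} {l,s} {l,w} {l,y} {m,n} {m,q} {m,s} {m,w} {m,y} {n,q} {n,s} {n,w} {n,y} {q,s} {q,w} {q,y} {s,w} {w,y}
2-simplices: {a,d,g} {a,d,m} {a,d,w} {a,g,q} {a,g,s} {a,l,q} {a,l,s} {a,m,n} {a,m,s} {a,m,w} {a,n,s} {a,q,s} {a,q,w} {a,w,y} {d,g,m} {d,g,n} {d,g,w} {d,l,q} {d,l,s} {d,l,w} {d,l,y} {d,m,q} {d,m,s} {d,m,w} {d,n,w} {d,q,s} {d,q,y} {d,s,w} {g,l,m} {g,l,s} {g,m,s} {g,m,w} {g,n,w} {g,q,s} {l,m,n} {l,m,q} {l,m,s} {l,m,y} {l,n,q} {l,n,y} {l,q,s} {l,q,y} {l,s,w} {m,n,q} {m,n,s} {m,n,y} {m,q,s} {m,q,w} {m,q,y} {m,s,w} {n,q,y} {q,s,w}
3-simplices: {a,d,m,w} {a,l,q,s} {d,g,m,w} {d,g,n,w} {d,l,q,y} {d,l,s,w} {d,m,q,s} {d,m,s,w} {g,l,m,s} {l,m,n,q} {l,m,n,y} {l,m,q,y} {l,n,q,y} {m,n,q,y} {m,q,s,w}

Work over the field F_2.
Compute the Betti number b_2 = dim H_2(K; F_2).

b_2=6

n_0=10 n_1=43 n_2=52 n_3=15  [Z2]
∂1: piv[ad,ag,al,am,an,aq,as,aw,ay] rk=9  ker:dg,dl,dm,dn,dq,ds,dw,dy,gl,gm,gn,gq,gs,gw,lm,ln,lq,ls,lw,ly,mn,mq,ms,mw,my,nq,ns,nw,ny,qs,qw,qy,sw,wy
∂2: piv[adg,adm,adw,agq,ags,alq,als,amn,ams,amw,ans,aqs,aqw,awy,dgm,dgn,dgw,dlq,dls,dlw,dly,dmq,dms,dnw,dqy,dsw,glm,gls,lmn,lmy,lnq,lny] rk=32  ker:dmw,dqs,gms,gmw,gnw,gqs,lmq,lms,lqs,lqy,lsw,mnq,mns,mny,mqs,mqw,mqy,msw,nqy,qsw
∂3: piv[admw,alqs,dgmw,dgnw,dlqy,dlsw,dmqs,dmsw,glms,lmnq,lmny,lmqy,lnqy,mqsw] rk=14  ker:mnqy
b_2=(52−32)−14=6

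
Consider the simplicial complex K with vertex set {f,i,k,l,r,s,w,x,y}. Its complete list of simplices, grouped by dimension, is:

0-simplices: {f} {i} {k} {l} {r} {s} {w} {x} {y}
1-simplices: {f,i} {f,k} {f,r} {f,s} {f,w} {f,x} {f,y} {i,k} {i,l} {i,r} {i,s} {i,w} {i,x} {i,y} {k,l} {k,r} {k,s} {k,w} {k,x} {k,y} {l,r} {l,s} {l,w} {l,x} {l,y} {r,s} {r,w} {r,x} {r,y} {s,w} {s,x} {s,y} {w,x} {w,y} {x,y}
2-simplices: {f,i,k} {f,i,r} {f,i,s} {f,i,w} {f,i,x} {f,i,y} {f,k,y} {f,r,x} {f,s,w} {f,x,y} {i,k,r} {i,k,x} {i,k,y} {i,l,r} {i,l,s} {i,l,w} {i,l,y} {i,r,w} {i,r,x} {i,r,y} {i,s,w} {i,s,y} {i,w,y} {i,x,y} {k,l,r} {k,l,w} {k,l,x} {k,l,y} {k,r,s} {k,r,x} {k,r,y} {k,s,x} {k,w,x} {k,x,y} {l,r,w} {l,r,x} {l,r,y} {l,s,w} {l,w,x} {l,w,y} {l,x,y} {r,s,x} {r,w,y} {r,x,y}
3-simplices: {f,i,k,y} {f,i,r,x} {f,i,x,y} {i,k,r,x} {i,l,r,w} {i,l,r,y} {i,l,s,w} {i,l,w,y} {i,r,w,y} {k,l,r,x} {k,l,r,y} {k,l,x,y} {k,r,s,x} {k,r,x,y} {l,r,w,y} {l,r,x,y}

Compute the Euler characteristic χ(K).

n_0=9 n_1=35 n_2=44 n_3=16
χ=+9−35+44−16=2

χ(K)=2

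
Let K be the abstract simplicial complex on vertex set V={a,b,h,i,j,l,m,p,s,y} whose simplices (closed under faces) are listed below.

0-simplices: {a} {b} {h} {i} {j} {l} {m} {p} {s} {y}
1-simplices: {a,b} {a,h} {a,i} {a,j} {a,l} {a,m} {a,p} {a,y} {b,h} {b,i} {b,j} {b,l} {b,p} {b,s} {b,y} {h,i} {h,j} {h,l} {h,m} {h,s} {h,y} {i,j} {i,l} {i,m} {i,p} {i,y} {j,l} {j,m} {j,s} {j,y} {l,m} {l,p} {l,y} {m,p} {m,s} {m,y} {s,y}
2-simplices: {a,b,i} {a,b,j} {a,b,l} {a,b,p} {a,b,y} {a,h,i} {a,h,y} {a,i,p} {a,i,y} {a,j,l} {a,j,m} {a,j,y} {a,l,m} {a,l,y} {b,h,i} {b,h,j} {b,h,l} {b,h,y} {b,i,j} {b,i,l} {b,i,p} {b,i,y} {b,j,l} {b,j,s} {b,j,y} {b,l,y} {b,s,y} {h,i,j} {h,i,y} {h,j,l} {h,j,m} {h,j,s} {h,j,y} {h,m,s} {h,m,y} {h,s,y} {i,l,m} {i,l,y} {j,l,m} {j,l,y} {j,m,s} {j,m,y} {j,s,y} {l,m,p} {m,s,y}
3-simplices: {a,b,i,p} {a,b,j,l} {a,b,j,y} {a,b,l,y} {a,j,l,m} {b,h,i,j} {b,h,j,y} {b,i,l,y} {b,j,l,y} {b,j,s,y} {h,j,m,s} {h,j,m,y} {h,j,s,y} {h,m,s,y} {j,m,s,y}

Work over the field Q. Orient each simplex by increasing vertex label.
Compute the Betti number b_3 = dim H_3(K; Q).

n_0=10 n_1=37 n_2=45 n_3=15  [Q]
∂1: piv[ab,ah,ai,aj,al,am,ap,ay,bs] rk=9  ker:bh,bi,bj,bl,bp,by,hi,hj,hl,hm,hs,hy,ij,il,im,ip,iy,jl,jm,js,jy,lm,lp,ly,mp,ms,my,sy
∂2: piv[abi,abj,abl,abp,aby,ahi,ahy,aip,aiy,ajl,ajm,ajy,alm,aly,bhi,bhj,bhl,bij,bil,bjs,bsy,hjm,hjs,hms,hmy,ilm,lmp] rk=27  ker:bhy,bip,biy,bjl,bjy,bly,hij,hiy,hjl,hjy,hsy,ily,jlm,jly,jms,jmy,jsy,msy
∂3: piv[abip,abjl,abjy,ably,ajlm,bhij,bhjy,bily,bjly,bjsy,hjms,hjmy,hjsy,hmsy] rk=14  ker:jmsy
b_3=(15−14)−0=1

b_3=1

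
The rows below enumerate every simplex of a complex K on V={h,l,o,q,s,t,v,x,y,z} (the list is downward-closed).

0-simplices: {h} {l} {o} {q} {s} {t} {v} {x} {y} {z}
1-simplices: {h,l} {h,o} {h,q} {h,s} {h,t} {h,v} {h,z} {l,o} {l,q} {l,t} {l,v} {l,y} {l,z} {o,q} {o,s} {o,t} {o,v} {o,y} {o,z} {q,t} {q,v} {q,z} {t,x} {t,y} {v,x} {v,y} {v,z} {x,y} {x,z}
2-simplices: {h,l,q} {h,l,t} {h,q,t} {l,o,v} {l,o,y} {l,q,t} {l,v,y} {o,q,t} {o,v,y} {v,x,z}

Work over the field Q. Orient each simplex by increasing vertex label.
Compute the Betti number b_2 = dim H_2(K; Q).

b_2=2

n_0=10 n_1=29 n_2=10  [Q]
∂1: piv[hl,ho,hq,hs,ht,hv,hz,ly,tx] rk=9  ker:lo,lq,lt,lv,lz,oq,os,ot,ov,oy,oz,qt,qv,qz,ty,vx,vy,vz,xy,xz
∂2: piv[hlq,hlt,hqt,lov,loy,lvy,oqt,vxz] rk=8  ker:lqt,ovy
b_2=(10−8)−0=2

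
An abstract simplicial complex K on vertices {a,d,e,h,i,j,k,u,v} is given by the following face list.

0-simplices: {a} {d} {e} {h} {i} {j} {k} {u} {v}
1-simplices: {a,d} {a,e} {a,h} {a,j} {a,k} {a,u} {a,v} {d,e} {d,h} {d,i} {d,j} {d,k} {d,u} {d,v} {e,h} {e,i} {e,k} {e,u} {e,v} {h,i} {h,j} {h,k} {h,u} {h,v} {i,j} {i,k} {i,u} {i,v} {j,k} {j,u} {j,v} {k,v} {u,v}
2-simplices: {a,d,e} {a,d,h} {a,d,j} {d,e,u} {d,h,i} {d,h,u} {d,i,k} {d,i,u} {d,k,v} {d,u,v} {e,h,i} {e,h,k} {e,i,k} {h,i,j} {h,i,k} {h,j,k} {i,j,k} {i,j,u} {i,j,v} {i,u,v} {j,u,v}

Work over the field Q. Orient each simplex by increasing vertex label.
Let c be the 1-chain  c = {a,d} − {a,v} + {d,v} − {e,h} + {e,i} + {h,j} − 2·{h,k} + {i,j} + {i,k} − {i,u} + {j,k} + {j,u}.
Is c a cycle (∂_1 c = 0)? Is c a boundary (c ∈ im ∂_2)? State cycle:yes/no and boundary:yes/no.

n_0=9 n_1=33 n_2=21  [Q]
∂1: piv[ad,ae,ah,aj,ak,au,av,di] rk=8  ker:de,dh,dj,dk,du,dv,eh,ei,ek,eu,ev,hi,hj,hk,hu,hv,ij,ik,iu,iv,jk,ju,jv,kv,uv
∂2: piv[ade,adh,adj,deu,dhi,dhu,dik,diu,dkv,duv,ehi,ehk,eik,hij,hjk,iju,ijv,iuv] rk=18  ker:hik,ijk,juv
∂1c = 0
c vs im∂2: residual ≠ 0 ⇒ not boundary

cycle:yes boundary:no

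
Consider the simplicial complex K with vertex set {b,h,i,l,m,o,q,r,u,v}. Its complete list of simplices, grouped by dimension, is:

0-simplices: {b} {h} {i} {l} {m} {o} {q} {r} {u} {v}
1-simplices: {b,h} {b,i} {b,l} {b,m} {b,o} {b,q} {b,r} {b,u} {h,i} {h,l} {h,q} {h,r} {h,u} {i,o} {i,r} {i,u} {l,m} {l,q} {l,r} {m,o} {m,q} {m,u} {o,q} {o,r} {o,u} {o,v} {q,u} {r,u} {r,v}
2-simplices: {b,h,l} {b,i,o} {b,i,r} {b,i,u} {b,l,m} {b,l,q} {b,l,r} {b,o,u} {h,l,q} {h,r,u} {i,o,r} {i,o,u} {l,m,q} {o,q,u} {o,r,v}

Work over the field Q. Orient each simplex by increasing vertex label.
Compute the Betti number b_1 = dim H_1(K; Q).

b_1=6

n_0=10 n_1=29 n_2=15  [Q]
∂1: piv[bh,bi,bl,bm,bo,bq,br,bu,ov] rk=9  ker:hi,hl,hq,hr,hu,io,ir,iu,lm,lq,lr,mo,mq,mu,oq,or,ou,qu,ru,rv
∂2: piv[bhl,bio,bir,biu,blm,blq,blr,bou,hlq,hru,ior,lmq,oqu,orv] rk=14  ker:iou
b_1=(29−9)−14=6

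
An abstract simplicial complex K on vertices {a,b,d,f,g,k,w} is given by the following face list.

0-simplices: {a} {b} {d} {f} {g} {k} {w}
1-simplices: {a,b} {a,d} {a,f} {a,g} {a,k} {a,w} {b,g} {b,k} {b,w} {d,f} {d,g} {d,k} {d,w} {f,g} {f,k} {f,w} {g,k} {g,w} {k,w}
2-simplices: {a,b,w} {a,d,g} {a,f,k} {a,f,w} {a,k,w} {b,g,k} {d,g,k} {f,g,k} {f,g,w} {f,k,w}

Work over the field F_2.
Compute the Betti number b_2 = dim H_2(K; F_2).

b_2=1

n_0=7 n_1=19 n_2=10  [Z2]
∂1: piv[ab,ad,af,ag,ak,aw] rk=6  ker:bg,bk,bw,df,dg,dk,dw,fg,fk,fw,gk,gw,kw
∂2: piv[abw,adg,afk,afw,akw,bgk,dgk,fgk,fgw] rk=9  ker:fkw
b_2=(10−9)−0=1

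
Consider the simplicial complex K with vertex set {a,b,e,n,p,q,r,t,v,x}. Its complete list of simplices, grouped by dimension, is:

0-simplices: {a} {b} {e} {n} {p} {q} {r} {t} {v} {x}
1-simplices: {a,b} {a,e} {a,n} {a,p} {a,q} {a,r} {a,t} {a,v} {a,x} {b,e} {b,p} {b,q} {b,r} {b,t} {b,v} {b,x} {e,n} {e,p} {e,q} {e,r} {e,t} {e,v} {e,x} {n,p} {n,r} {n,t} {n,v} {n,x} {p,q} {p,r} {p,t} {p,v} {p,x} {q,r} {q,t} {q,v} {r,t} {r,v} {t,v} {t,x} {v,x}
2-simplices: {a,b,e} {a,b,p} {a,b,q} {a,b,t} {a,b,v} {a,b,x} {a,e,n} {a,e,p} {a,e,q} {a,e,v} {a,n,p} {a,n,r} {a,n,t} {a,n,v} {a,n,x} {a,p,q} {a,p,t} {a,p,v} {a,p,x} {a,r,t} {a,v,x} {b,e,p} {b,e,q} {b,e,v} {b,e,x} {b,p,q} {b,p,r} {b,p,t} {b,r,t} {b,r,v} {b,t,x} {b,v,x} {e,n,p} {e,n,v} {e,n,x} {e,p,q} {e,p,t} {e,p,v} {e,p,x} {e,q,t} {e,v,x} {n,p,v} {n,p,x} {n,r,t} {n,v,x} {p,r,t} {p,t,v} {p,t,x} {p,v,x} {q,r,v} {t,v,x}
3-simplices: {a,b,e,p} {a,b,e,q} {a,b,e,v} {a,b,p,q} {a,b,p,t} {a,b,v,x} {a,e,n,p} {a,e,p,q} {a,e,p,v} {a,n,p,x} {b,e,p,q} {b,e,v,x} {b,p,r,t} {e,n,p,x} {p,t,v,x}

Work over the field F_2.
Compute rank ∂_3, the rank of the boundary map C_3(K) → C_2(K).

n_0=10 n_1=41 n_2=51 n_3=15  [Z2]
∂1: piv[ab,ae,an,ap,aq,ar,at,av,ax] rk=9  ker:be,bp,bq,br,bt,bv,bx,en,ep,eq,er,et,ev,ex,np,nr,nt,nv,nx,pq,pr,pt,pv,px,qr,qt,qv,rt,rv,tv,tx,vx
∂2: piv[abe,abp,abq,abt,abv,abx,aen,aep,aeq,aev,anp,anr,ant,anv,anx,apq,apt,apv,apx,art,avx,bex,bpr,brt,brv,btx,ept,eqt,ptv,qrv] rk=30  ker:bep,beq,bev,bpq,bpt,bvx,enp,env,enx,epq,epv,epx,evx,npv,npx,nrt,nvx,prt,ptx,pvx,tvx
∂3: piv[abep,abeq,abev,abpq,abpt,abvx,aenp,aepq,aepv,anpx,bevx,bprt,enpx,ptvx] rk=14  ker:bepq
rk∂_3=14

rank∂_3=14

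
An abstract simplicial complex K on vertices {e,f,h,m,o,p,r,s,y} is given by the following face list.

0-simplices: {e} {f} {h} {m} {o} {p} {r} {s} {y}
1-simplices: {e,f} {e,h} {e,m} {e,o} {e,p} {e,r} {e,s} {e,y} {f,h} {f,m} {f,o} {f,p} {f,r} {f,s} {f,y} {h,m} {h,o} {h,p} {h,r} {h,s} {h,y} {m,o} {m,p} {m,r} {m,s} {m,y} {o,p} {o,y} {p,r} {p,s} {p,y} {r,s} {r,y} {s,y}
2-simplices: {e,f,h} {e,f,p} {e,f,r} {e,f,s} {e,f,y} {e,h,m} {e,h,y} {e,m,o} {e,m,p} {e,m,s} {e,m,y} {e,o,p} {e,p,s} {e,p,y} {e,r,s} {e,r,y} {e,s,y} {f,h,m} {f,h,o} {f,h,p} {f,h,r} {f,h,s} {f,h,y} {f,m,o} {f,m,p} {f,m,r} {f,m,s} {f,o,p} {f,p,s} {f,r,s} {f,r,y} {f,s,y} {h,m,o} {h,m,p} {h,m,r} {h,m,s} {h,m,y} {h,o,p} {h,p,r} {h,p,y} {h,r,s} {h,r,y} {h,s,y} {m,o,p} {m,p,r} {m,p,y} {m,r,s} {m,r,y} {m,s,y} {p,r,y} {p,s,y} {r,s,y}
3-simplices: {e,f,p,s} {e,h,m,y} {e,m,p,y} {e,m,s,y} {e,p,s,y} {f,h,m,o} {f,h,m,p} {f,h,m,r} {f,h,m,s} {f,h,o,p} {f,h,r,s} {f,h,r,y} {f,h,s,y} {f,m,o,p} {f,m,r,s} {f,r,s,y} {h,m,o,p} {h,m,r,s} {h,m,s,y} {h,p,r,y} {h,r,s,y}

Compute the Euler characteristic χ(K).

n_0=9 n_1=34 n_2=52 n_3=21
χ=+9−34+52−21=6

χ(K)=6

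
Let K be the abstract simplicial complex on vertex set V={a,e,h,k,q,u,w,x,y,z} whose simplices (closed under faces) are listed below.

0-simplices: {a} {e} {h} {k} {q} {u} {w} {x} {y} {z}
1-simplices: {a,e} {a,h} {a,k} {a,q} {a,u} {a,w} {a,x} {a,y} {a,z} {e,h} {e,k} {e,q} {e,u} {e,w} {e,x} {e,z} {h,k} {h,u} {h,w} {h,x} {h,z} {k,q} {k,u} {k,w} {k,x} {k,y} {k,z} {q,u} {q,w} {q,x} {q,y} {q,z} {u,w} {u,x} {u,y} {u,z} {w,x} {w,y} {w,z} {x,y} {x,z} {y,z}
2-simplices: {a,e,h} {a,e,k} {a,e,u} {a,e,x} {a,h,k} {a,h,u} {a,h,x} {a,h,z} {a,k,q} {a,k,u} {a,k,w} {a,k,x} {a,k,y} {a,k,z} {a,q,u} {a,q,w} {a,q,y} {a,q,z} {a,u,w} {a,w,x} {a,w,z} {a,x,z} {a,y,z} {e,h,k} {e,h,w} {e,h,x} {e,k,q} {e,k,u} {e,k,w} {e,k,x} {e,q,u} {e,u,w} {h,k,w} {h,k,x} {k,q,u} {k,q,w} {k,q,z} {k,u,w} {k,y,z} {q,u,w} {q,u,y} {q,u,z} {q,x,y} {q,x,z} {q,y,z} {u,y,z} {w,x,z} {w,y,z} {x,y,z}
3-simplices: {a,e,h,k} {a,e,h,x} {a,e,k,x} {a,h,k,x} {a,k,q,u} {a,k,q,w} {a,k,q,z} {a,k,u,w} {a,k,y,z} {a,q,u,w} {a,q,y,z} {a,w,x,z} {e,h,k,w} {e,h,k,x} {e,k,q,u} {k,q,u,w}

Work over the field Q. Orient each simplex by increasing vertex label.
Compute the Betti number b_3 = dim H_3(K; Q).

b_3=2

n_0=10 n_1=42 n_2=49 n_3=16  [Q]
∂1: piv[ae,ah,ak,aq,au,aw,ax,ay,az] rk=9  ker:eh,ek,eq,eu,ew,ex,ez,hk,hu,hw,hx,hz,kq,ku,kw,kx,ky,kz,qu,qw,qx,qy,qz,uw,ux,uy,uz,wx,wy,wz,xy,xz,yz
∂2: piv[aeh,aek,aeu,aex,ahk,ahu,ahx,ahz,akq,aku,akw,akx,aky,akz,aqu,aqw,aqy,aqz,auw,awx,awz,axz,ayz,ehw,ekq,ekw,quy,quz,qxy,qxz,wyz] rk=31  ker:ehk,ehx,eku,ekx,equ,euw,hkw,hkx,kqu,kqw,kqz,kuw,kyz,quw,qyz,uyz,wxz,xyz
∂3: piv[aehk,aehx,aekx,ahkx,akqu,akqw,akqz,akuw,akyz,aquw,aqyz,awxz,ehkw,ekqu] rk=14  ker:ehkx,kquw
b_3=(16−14)−0=2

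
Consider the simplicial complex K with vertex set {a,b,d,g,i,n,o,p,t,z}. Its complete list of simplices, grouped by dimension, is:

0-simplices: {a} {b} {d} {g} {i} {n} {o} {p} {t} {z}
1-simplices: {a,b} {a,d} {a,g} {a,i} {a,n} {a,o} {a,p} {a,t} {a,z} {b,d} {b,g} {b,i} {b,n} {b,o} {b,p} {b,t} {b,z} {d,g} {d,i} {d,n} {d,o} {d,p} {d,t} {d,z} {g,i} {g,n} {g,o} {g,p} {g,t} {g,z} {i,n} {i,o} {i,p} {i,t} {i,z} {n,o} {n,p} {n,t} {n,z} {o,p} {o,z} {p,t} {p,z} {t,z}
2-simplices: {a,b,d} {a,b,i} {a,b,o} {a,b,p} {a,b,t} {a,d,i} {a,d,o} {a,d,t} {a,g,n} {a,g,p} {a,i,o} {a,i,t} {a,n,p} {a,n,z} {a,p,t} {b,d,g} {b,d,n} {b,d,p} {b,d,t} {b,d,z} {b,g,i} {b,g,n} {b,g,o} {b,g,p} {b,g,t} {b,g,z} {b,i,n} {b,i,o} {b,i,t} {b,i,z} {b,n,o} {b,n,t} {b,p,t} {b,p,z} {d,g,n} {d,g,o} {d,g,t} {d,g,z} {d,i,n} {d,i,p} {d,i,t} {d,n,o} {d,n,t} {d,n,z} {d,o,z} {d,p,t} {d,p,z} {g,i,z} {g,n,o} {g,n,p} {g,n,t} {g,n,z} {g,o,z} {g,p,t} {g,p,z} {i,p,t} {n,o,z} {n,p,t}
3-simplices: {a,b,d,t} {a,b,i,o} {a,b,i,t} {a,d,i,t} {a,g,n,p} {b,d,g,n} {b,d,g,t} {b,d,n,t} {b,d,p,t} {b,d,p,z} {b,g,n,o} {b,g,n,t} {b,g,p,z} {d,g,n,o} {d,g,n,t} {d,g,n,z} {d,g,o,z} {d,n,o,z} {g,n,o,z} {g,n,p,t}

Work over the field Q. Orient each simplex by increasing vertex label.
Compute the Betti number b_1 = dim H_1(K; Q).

b_1=2

n_0=10 n_1=44 n_2=58 n_3=20  [Q]
∂1: piv[ab,ad,ag,ai,an,ao,ap,at,az] rk=9  ker:bd,bg,bi,bn,bo,bp,bt,bz,dg,di,dn,do,dp,dt,dz,gi,gn,go,gp,gt,gz,in,io,ip,it,iz,no,np,nt,nz,op,oz,pt,pz,tz
∂2: piv[abd,abi,abo,abp,abt,adi,ado,adt,agn,agp,aio,ait,anp,anz,apt,bdg,bdn,bdp,bdz,bgi,bgn,bgo,bgp,bgt,bgz,bin,biz,bno,bnt,bpz,dip,dnz,doz] rk=33  ker:bdt,bio,bit,bpt,dgn,dgo,dgt,dgz,din,dit,dno,dnt,dpt,dpz,giz,gno,gnp,gnt,gnz,goz,gpt,gpz,ipt,noz,npt
∂3: piv[abdt,abio,abit,adit,agnp,bdgn,bdgt,bdnt,bdpt,bdpz,bgno,bgnt,bgpz,dgno,dgnz,dgoz,dnoz,gnpt] rk=18  ker:dgnt,gnoz
b_1=(44−9)−33=2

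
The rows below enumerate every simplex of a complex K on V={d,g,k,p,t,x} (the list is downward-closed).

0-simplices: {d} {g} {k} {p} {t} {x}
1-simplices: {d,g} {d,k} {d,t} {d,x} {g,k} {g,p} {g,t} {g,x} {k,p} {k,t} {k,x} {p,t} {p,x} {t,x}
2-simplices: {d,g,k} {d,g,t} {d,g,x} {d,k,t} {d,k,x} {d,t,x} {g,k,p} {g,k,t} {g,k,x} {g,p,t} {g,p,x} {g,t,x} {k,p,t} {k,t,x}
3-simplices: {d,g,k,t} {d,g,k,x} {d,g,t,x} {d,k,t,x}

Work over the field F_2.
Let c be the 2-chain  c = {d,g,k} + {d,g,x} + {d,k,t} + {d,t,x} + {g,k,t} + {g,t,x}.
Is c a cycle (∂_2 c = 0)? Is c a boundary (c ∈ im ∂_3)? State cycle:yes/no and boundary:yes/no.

cycle:yes boundary:yes

n_0=6 n_1=14 n_2=14 n_3=4  [Z2]
∂1: piv[dg,dk,dt,dx,gp] rk=5  ker:gk,gt,gx,kp,kt,kx,pt,px,tx
∂2: piv[dgk,dgt,dgx,dkt,dkx,dtx,gkp,gpt,gpx] rk=9  ker:gkt,gkx,gtx,kpt,ktx
∂3: piv[dgkt,dgkx,dgtx,dktx] rk=4
∂2c = 0
c vs im∂3: reduces to 0 ⇒ boundary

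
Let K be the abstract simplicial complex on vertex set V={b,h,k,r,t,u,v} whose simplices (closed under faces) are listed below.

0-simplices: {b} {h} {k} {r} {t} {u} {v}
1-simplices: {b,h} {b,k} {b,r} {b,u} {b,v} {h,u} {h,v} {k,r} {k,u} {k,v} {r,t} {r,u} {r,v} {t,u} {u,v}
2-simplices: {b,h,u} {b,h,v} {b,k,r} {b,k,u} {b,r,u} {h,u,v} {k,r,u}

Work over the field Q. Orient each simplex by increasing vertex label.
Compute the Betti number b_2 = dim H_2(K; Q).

n_0=7 n_1=15 n_2=7  [Q]
∂1: piv[bh,bk,br,bu,bv,rt] rk=6  ker:hu,hv,kr,ku,kv,ru,rv,tu,uv
∂2: piv[bhu,bhv,bkr,bku,bru,huv] rk=6  ker:kru
b_2=(7−6)−0=1

b_2=1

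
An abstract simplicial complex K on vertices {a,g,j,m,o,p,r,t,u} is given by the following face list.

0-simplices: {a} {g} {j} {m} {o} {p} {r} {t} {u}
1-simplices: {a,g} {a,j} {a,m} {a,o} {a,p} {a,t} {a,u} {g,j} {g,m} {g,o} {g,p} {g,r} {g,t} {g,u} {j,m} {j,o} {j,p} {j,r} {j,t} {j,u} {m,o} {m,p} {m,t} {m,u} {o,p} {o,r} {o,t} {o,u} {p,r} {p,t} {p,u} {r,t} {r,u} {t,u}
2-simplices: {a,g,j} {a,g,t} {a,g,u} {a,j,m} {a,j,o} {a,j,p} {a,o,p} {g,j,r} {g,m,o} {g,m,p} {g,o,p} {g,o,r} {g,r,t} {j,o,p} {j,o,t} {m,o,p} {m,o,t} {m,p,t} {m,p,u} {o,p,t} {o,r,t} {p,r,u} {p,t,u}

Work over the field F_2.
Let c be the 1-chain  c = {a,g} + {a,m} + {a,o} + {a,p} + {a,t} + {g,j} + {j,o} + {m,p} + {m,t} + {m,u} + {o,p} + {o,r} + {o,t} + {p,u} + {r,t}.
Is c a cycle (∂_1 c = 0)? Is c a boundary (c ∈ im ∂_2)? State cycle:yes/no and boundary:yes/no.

cycle:no boundary:no

n_0=9 n_1=34 n_2=23  [Z2]
∂1: piv[ag,aj,am,ao,ap,at,au,gr] rk=8  ker:gj,gm,go,gp,gt,gu,jm,jo,jp,jr,jt,ju,mo,mp,mt,mu,op,or,ot,ou,pr,pt,pu,rt,ru,tu
∂2: piv[agj,agt,agu,ajm,ajo,ajp,aop,gjr,gmo,gmp,gop,gor,grt,jot,mot,mpt,mpu,ort,pru,ptu] rk=20  ker:jop,mop,opt
∂1c = {a} + {o}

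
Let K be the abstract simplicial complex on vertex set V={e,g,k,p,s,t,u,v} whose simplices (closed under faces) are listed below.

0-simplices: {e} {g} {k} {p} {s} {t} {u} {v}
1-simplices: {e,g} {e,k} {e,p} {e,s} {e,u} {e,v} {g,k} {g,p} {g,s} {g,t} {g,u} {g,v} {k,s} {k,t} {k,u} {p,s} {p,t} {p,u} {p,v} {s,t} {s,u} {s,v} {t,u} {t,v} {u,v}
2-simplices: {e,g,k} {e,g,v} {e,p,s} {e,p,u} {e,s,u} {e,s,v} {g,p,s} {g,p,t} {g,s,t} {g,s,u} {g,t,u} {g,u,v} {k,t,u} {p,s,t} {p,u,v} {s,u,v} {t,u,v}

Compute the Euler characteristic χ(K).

n_0=8 n_1=25 n_2=17
χ=+8−25+17=0

χ(K)=0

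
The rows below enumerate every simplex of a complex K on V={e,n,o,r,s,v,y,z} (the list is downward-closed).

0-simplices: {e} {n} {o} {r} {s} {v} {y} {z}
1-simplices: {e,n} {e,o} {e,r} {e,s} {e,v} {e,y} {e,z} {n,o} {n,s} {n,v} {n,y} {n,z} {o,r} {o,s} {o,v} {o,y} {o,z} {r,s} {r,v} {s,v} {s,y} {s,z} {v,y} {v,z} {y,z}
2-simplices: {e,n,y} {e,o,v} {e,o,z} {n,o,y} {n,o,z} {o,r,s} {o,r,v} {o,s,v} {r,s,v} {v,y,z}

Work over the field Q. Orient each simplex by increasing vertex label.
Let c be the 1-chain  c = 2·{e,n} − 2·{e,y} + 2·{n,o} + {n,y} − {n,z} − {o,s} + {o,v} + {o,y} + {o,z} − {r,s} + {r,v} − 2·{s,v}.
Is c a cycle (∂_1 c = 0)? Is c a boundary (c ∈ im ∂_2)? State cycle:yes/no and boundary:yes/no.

n_0=8 n_1=25 n_2=10  [Q]
∂1: piv[en,eo,er,es,ev,ey,ez] rk=7  ker:no,ns,nv,ny,nz,or,os,ov,oy,oz,rs,rv,sv,sy,sz,vy,vz,yz
∂2: piv[eny,eov,eoz,noy,noz,ors,orv,osv,vyz] rk=9  ker:rsv
∂1c = 0
c vs im∂2: reduces to 0 ⇒ boundary

cycle:yes boundary:yes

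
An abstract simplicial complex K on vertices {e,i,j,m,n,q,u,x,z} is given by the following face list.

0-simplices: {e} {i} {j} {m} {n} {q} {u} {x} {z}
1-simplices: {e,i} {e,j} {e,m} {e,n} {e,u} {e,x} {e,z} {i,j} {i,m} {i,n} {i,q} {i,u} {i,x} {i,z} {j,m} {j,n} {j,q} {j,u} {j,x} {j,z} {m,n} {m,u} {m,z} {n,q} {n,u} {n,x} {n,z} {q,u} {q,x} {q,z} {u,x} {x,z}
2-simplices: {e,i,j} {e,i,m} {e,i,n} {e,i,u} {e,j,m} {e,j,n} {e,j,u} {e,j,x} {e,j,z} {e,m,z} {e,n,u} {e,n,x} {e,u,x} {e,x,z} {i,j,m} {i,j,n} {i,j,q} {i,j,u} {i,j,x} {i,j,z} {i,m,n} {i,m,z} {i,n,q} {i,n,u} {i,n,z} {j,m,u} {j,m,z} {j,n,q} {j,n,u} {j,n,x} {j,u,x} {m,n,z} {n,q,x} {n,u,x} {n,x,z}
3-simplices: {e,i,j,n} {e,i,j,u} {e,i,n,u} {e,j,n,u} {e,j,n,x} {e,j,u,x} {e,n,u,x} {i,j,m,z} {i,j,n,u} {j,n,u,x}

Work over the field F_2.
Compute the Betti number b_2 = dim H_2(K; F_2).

b_2=5

n_0=9 n_1=32 n_2=35 n_3=10  [Z2]
∂1: piv[ei,ej,em,en,eu,ex,ez,iq] rk=8  ker:ij,im,in,iu,ix,iz,jm,jn,jq,ju,jx,jz,mn,mu,mz,nq,nu,nx,nz,qu,qx,qz,ux,xz
∂2: piv[eij,eim,ein,eiu,ejm,ejn,eju,ejx,ejz,emz,enu,enx,eux,exz,ijq,ijx,ijz,imn,inq,inz,jmu,nqx] rk=22  ker:ijm,ijn,iju,imz,inu,jmz,jnq,jnu,jnx,jux,mnz,nux,nxz
∂3: piv[eijn,eiju,einu,ejnu,ejnx,ejux,enux,ijmz] rk=8  ker:ijnu,jnux
b_2=(35−22)−8=5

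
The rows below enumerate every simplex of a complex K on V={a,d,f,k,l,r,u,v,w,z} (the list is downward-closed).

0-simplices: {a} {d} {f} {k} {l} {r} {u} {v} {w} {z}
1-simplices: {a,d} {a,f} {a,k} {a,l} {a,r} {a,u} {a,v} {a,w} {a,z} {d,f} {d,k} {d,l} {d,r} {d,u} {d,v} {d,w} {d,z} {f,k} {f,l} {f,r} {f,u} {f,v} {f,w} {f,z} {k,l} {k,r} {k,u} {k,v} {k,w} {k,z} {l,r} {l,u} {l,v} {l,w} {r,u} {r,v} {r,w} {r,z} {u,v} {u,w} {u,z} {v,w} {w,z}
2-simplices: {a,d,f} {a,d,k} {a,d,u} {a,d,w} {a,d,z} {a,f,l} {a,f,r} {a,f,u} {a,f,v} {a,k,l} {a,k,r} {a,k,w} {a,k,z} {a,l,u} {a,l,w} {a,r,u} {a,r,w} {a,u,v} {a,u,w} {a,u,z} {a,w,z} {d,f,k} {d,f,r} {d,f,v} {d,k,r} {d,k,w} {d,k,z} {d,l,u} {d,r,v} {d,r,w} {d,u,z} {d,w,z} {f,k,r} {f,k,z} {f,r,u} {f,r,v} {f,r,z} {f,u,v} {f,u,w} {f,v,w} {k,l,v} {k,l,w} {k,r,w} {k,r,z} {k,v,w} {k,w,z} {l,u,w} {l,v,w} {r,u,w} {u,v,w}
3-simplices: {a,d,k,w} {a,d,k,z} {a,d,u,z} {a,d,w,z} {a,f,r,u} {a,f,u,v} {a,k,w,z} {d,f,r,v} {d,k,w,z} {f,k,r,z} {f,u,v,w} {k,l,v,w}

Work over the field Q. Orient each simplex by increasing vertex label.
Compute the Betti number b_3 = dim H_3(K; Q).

n_0=10 n_1=43 n_2=50 n_3=12  [Q]
∂1: piv[ad,af,ak,al,ar,au,av,aw,az] rk=9  ker:df,dk,dl,dr,du,dv,dw,dz,fk,fl,fr,fu,fv,fw,fz,kl,kr,ku,kv,kw,kz,lr,lu,lv,lw,ru,rv,rw,rz,uv,uw,uz,vw,wz
∂2: piv[adf,adk,adu,adw,adz,afl,afr,afu,afv,akl,akr,akw,akz,alu,alw,aru,arw,auv,auw,auz,awz,dfk,dfr,dfv,dlu,drv,fkz,frz,fuw,fvw,klv,kvw] rk=32  ker:dkr,dkw,dkz,drw,duz,dwz,fkr,fru,frv,fuv,klw,krw,krz,kwz,luw,lvw,ruw,uvw
∂3: piv[adkw,adkz,aduz,adwz,afru,afuv,akwz,dfrv,fkrz,fuvw,klvw] rk=11  ker:dkwz
b_3=(12−11)−0=1

b_3=1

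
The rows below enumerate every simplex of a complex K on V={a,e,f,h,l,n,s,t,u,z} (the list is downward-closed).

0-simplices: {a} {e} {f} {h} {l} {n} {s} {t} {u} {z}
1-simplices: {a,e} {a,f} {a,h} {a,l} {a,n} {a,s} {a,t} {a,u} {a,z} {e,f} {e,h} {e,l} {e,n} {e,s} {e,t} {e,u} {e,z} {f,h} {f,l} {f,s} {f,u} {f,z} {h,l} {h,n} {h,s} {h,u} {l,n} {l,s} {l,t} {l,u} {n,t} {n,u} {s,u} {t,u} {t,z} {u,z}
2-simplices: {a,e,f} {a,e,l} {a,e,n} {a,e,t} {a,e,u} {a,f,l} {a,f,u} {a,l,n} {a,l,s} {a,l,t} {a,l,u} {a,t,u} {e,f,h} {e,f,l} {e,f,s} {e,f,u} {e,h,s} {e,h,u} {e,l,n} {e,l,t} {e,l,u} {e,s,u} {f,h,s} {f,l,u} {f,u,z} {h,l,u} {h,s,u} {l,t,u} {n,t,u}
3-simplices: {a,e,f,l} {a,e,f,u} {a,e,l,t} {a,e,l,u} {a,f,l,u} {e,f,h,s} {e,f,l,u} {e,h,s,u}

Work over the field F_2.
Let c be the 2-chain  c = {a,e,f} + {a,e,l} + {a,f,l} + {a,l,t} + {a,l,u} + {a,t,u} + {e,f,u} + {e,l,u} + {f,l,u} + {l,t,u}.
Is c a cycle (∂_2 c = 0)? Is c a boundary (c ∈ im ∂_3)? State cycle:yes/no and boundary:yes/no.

cycle:yes boundary:no

n_0=10 n_1=36 n_2=29 n_3=8  [Z2]
∂1: piv[ae,af,ah,al,an,as,at,au,az] rk=9  ker:ef,eh,el,en,es,et,eu,ez,fh,fl,fs,fu,fz,hl,hn,hs,hu,ln,ls,lt,lu,nt,nu,su,tu,tz,uz
∂2: piv[aef,ael,aen,aet,aeu,afl,afu,aln,als,alt,alu,atu,efh,efs,ehs,ehu,esu,fuz,hlu,ntu] rk=20  ker:efl,efu,eln,elt,elu,fhs,flu,hsu,ltu
∂3: piv[aefl,aefu,aelt,aelu,aflu,efhs,ehsu] rk=7  ker:eflu
∂2c = 0
c vs im∂3: residual ≠ 0 ⇒ not boundary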